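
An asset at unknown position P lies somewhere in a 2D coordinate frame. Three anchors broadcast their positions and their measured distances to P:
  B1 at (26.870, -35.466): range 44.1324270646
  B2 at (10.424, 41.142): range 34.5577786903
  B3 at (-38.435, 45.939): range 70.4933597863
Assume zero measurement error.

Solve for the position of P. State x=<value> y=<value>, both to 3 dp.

x=21.167 y=8.296

eq1: (x − 26.870)² + (y + 35.466)² = 44.1324270646²
eq2: (x − 10.424)² + (y − 41.142)² = 34.5577786903²
eq3: (x + 38.435)² + (y − 45.939)² = 70.4933597863²
eq2−eq3, eq2−eq1 (x²,y² cancel):
  -97.718·x + 9.594·y = -1988.756700
  32.892·x − 153.216·y = -574.920935
det = -97.718·-153.216 − 9.594·32.892 = 14656.395240
x = (-1988.756700·-153.216 − 9.594·-574.920935) / 14656.395240 = 21.166537
y = (-97.718·-574.920935 − -1988.756700·32.892) / 14656.395240 = 8.296331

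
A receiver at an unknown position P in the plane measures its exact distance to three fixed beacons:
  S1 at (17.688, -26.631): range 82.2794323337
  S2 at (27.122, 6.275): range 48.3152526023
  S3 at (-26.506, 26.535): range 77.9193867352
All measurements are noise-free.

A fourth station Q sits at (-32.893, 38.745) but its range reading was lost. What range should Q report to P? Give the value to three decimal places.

81.482

eq1: (x − 17.688)² + (y + 26.631)² = 82.2794323337²
eq2: (x − 27.122)² + (y − 6.275)² = 48.3152526023²
eq3: (x + 26.506)² + (y − 26.535)² = 77.9193867352²
eq1−eq3, eq1−eq2 (x²,y² cancel):
  -88.388·x + 106.332·y = 1083.072912
  18.868·x + 65.812·y = 4188.444355
det = -88.388·65.812 − 106.332·18.868 = -7823.263232
x = (1083.072912·65.812 − 106.332·4188.444355) / -7823.263232 = 47.817191
y = (-88.388·4188.444355 − 1083.072912·18.868) / -7823.263232 = 49.933593
|P − Q| = √((47.817191 − -32.893)² + (49.933593 − 38.745)²) = 81.482020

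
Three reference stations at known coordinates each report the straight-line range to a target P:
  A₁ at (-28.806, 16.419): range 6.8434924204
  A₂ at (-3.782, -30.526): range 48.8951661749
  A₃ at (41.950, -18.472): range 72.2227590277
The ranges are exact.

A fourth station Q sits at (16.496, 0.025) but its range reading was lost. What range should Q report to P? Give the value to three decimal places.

41.378

eq1: (x + 28.806)² + (y − 16.419)² = 6.8434924204²
eq2: (x + 3.782)² + (y + 30.526)² = 48.8951661749²
eq3: (x − 41.950)² + (y + 18.472)² = 72.2227590277²
eq3−eq2, eq3−eq1 (x²,y² cancel):
  -91.464·x − 24.108·y = 1670.512562
  -141.512·x + 69.782·y = 4167.645446
det = -91.464·69.782 − -24.108·-141.512 = -9794.112144
x = (1670.512562·69.782 − -24.108·4167.645446) / -9794.112144 = -22.160794
y = (-91.464·4167.645446 − 1670.512562·-141.512) / -9794.112144 = 14.783571
|P − Q| = √((-22.160794 − 16.496)² + (14.783571 − 0.025)²) = 41.378293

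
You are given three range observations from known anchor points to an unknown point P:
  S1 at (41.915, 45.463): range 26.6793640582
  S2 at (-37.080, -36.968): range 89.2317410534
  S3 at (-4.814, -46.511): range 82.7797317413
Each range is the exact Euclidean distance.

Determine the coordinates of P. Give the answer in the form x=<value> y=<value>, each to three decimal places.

eq1: (x − 41.915)² + (y − 45.463)² = 26.6793640582²
eq2: (x + 37.080)² + (y + 36.968)² = 89.2317410534²
eq3: (x + 4.814)² + (y + 46.511)² = 82.7797317413²
eq1−eq2, eq1−eq3 (x²,y² cancel):
  -157.990·x − 164.862·y = -8332.707315
  -93.458·x − 183.948·y = -7777.999398
det = -157.990·-183.948 − -164.862·-93.458 = 13654.271724
x = (-8332.707315·-183.948 − -164.862·-7777.999398) / 13654.271724 = 18.345051
y = (-157.990·-7777.999398 − -8332.707315·-93.458) / 13654.271724 = 32.963162

x=18.345 y=32.963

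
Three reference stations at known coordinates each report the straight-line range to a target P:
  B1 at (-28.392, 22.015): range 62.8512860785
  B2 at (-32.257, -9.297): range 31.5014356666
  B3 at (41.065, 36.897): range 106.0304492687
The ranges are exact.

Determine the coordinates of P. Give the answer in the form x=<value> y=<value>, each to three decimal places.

eq1: (x + 28.392)² + (y − 22.015)² = 62.8512860785²
eq2: (x + 32.257)² + (y + 9.297)² = 31.5014356666²
eq3: (x − 41.065)² + (y − 36.897)² = 106.0304492687²
eq3−eq1, eq3−eq2 (x²,y² cancel):
  -138.914·x − 29.764·y = 5535.215065
  -146.644·x − 92.388·y = 8329.341147
det = -138.914·-92.388 − -29.764·-146.644 = 8469.274616
x = (5535.215065·-92.388 − -29.764·8329.341147) / 8469.274616 = -31.109269
y = (-138.914·8329.341147 − 5535.215065·-146.644) / 8469.274616 = -40.777520

x=-31.109 y=-40.778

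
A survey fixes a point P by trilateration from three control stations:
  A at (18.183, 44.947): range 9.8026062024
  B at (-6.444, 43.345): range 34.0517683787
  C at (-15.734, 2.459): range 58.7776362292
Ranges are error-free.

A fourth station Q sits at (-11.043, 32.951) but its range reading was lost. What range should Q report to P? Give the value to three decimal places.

eq1: (x − 18.183)² + (y − 44.947)² = 9.8026062024²
eq2: (x + 6.444)² + (y − 43.345)² = 34.0517683787²
eq3: (x + 15.734)² + (y − 2.459)² = 58.7776362292²
eq2−eq3, eq2−eq1 (x²,y² cancel):
  -18.580·x − 81.772·y = -3961.996315
  49.254·x + 3.204·y = 1493.971978
det = -18.580·3.204 − -81.772·49.254 = 3968.067768
x = (-3961.996315·3.204 − -81.772·1493.971978) / 3968.067768 = 27.587946
y = (-18.580·1493.971978 − -3961.996315·49.254) / 3968.067768 = 42.183293
|P − Q| = √((27.587946 − -11.043)² + (42.183293 − 32.951)²) = 39.718827

39.719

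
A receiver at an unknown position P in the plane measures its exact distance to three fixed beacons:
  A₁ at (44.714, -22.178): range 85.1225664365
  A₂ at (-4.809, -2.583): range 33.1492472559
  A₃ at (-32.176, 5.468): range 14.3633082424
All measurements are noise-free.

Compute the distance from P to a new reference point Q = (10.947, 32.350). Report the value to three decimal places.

42.385

eq1: (x − 44.714)² + (y + 22.178)² = 85.1225664365²
eq2: (x + 4.809)² + (y + 2.583)² = 33.1492472559²
eq3: (x + 32.176)² + (y − 5.468)² = 14.3633082424²
eq3−eq1, eq3−eq2 (x²,y² cancel):
  153.780·x − 55.292·y = -5613.535213
  54.734·x − 16.102·y = -1927.963600
det = 153.780·-16.102 − -55.292·54.734 = 550.186768
x = (-5613.535213·-16.102 − -55.292·-1927.963600) / 550.186768 = -29.466029
y = (153.780·-1927.963600 − -5613.535213·54.734) / 550.186768 = 19.573342
|P − Q| = √((-29.466029 − 10.947)² + (19.573342 − 32.350)²) = 42.384619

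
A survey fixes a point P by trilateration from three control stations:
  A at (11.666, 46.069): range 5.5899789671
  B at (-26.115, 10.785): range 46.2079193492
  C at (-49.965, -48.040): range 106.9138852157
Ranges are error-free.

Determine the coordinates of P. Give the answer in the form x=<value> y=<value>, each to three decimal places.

x=8.337 y=41.578

eq1: (x − 11.666)² + (y − 46.069)² = 5.5899789671²
eq2: (x + 26.115)² + (y − 10.785)² = 46.2079193492²
eq3: (x + 49.965)² + (y + 48.040)² = 106.9138852157²
eq1−eq3, eq1−eq2 (x²,y² cancel):
  -123.262·x − 188.218·y = -8853.436479
  -75.562·x − 70.568·y = -3564.062813
det = -123.262·-70.568 − -188.218·-75.562 = -5523.775700
x = (-8853.436479·-70.568 − -188.218·-3564.062813) / -5523.775700 = 8.336955
y = (-123.262·-3564.062813 − -8853.436479·-75.562) / -5523.775700 = 41.578418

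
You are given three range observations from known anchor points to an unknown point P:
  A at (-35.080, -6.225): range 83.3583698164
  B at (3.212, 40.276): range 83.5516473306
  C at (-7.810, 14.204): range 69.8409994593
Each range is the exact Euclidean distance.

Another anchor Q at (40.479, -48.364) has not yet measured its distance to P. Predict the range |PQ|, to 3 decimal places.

eq1: (x + 35.080)² + (y + 6.225)² = 83.3583698164²
eq2: (x − 3.212)² + (y − 40.276)² = 83.5516473306²
eq3: (x + 7.810)² + (y − 14.204)² = 69.8409994593²
eq2−eq1, eq2−eq3 (x²,y² cancel):
  -76.584·x − 93.002·y = -330.856142
  -22.044·x − 52.144·y = 733.389162
det = -76.584·-52.144 − -93.002·-22.044 = 1943.260008
x = (-330.856142·-52.144 − -93.002·733.389162) / 1943.260008 = 43.977039
y = (-76.584·733.389162 − -330.856142·-22.044) / 1943.260008 = -32.656087
|P − Q| = √((43.977039 − 40.479)² + (-32.656087 − -48.364)²) = 16.092694

16.093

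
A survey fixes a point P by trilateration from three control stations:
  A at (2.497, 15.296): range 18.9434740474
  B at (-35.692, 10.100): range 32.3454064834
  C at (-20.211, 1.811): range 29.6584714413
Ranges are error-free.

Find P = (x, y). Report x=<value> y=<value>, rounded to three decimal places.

eq1: (x − 2.497)² + (y − 15.296)² = 18.9434740474²
eq2: (x + 35.692)² + (y − 10.100)² = 32.3454064834²
eq3: (x + 20.211)² + (y − 1.811)² = 29.6584714413²
eq1−eq2, eq1−eq3 (x²,y² cancel):
  -76.378·x − 10.392·y = 448.356127
  -45.416·x − 26.970·y = -349.208102
det = -76.378·-26.970 − -10.392·-45.416 = 1587.951588
x = (448.356127·-26.970 − -10.392·-349.208102) / 1587.951588 = -9.900261
y = (-76.378·-349.208102 − 448.356127·-45.416) / 1587.951588 = 29.619517

x=-9.900 y=29.620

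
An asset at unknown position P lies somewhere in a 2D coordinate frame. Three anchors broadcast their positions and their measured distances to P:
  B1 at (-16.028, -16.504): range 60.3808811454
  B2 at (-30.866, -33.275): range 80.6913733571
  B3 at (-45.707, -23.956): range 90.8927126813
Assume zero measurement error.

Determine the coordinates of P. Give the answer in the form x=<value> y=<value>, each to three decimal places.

eq1: (x + 16.028)² + (y + 16.504)² = 60.3808811454²
eq2: (x + 30.866)² + (y + 33.275)² = 80.6913733571²
eq3: (x + 45.707)² + (y + 23.956)² = 90.8927126813²
eq1−eq2, eq1−eq3 (x²,y² cancel):
  -29.676·x − 33.542·y = -1334.590145
  -59.358·x − 14.904·y = -2481.893426
det = -29.676·-14.904 − -33.542·-59.358 = -1548.694932
x = (-1334.590145·-14.904 − -33.542·-2481.893426) / -1548.694932 = 40.909889
y = (-29.676·-2481.893426 − -1334.590145·-59.358) / -1548.694932 = 3.593950

x=40.910 y=3.594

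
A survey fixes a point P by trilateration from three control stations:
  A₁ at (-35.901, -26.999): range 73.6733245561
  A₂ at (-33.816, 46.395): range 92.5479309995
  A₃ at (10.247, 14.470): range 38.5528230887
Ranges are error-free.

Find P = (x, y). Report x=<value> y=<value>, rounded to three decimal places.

eq1: (x + 35.901)² + (y + 26.999)² = 73.6733245561²
eq2: (x + 33.816)² + (y − 46.395)² = 92.5479309995²
eq3: (x − 10.247)² + (y − 14.470)² = 38.5528230887²
eq2−eq3, eq2−eq1 (x²,y² cancel):
  88.126·x − 63.850·y = 4097.163392
  -4.170·x − 146.788·y = 1859.170702
det = 88.126·-146.788 − -63.850·-4.170 = -13202.093788
x = (4097.163392·-146.788 − -63.850·1859.170702) / -13202.093788 = 36.562865
y = (88.126·1859.170702 − 4097.163392·-4.170) / -13202.093788 = -13.704375

x=36.563 y=-13.704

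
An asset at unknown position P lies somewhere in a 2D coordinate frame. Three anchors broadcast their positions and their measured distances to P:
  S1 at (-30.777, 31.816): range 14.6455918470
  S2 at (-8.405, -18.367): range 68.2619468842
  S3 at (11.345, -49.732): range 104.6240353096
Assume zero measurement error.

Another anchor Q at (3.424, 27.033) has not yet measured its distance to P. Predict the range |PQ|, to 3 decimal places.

eq1: (x + 30.777)² + (y − 31.816)² = 14.6455918470²
eq2: (x + 8.405)² + (y + 18.367)² = 68.2619468842²
eq3: (x − 11.345)² + (y + 49.732)² = 104.6240353096²
eq3−eq1, eq3−eq2 (x²,y² cancel):
  -84.244·x + 163.096·y = 10089.196140
  -39.500·x + 62.730·y = 4092.505237
det = -84.244·62.730 − 163.096·-39.500 = 1157.665880
x = (10089.196140·62.730 − 163.096·4092.505237) / 1157.665880 = -29.866960
y = (-84.244·4092.505237 − 10089.196140·-39.500) / 1157.665880 = 46.433291
|P − Q| = √((-29.866960 − 3.424)² + (46.433291 − 27.033)²) = 38.531277

38.531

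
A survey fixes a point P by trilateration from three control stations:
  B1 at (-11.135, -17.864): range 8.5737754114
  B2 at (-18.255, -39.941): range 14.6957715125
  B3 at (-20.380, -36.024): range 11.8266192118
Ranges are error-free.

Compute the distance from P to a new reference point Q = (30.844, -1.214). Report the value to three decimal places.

51.622

eq1: (x + 11.135)² + (y + 17.864)² = 8.5737754114²
eq2: (x + 18.255)² + (y + 39.941)² = 14.6957715125²
eq3: (x + 20.380)² + (y + 36.024)² = 11.8266192118²
eq3−eq1, eq3−eq2 (x²,y² cancel):
  18.490·x + 36.320·y = -1203.602958
  4.250·x − 7.834·y = 139.358752
det = 18.490·-7.834 − 36.320·4.250 = -299.210660
x = (-1203.602958·-7.834 − 36.320·139.358752) / -299.210660 = -14.596792
y = (18.490·139.358752 − -1203.602958·4.250) / -299.210660 = -25.707827
|P − Q| = √((-14.596792 − 30.844)² + (-25.707827 − -1.214)²) = 51.621828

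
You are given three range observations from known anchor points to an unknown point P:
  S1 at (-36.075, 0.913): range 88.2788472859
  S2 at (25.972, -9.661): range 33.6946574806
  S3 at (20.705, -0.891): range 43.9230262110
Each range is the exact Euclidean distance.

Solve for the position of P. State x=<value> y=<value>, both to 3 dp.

x=42.716 y=-38.901

eq1: (x + 36.075)² + (y − 0.913)² = 88.2788472859²
eq2: (x − 25.972)² + (y + 9.661)² = 33.6946574806²
eq3: (x − 20.705)² + (y + 0.891)² = 43.9230262110²
eq1−eq3, eq1−eq2 (x²,y² cancel):
  113.560·x − 3.608·y = 4991.174359
  124.094·x − 21.148·y = 6123.465446
det = 113.560·-21.148 − -3.608·124.094 = -1953.835728
x = (4991.174359·-21.148 − -3.608·6123.465446) / -1953.835728 = 42.715921
y = (113.560·6123.465446 − 4991.174359·124.094) / -1953.835728 = -38.900888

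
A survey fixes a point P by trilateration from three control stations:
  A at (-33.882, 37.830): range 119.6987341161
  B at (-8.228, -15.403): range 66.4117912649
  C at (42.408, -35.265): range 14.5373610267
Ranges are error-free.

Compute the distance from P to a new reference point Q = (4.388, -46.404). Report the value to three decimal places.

45.368

eq1: (x + 33.882)² + (y − 37.830)² = 119.6987341161²
eq2: (x + 8.228)² + (y + 15.403)² = 66.4117912649²
eq3: (x − 42.408)² + (y + 35.265)² = 14.5373610267²
eq3−eq2, eq3−eq1 (x²,y² cancel):
  -101.272·x + 39.724·y = -6936.297449
  -152.580·x + 146.190·y = -14579.411948
det = -101.272·146.190 − 39.724·-152.580 = -8743.865760
x = (-6936.297449·146.190 − 39.724·-14579.411948) / -8743.865760 = 49.733696
y = (-101.272·-14579.411948 − -6936.297449·-152.580) / -8743.865760 = -47.821633
|P − Q| = √((49.733696 − 4.388)² + (-47.821633 − -46.404)²) = 45.367850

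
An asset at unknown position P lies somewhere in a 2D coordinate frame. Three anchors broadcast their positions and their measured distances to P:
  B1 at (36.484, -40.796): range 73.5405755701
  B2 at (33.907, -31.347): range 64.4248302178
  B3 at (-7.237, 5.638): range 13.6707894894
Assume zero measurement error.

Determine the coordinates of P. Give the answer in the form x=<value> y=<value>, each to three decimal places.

x=-5.974 y=19.250

eq1: (x − 36.484)² + (y + 40.796)² = 73.5405755701²
eq2: (x − 33.907)² + (y + 31.347)² = 64.4248302178²
eq3: (x + 7.237)² + (y − 5.638)² = 13.6707894894²
eq1−eq2, eq1−eq3 (x²,y² cancel):
  -5.154·x + 18.898·y = 394.580693
  -87.442·x + 92.868·y = 2310.091111
det = -5.154·92.868 − 18.898·-87.442 = 1173.837244
x = (394.580693·92.868 − 18.898·2310.091111) / 1173.837244 = -5.973726
y = (-5.154·2310.091111 − 394.580693·-87.442) / 1173.837244 = 19.250297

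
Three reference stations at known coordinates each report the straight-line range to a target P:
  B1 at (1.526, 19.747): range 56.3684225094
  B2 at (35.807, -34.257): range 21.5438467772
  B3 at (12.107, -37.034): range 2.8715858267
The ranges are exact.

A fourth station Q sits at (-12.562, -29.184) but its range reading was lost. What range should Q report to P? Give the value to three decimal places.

eq1: (x − 1.526)² + (y − 19.747)² = 56.3684225094²
eq2: (x − 35.807)² + (y + 34.257)² = 21.5438467772²
eq3: (x − 12.107)² + (y + 37.034)² = 2.8715858267²
eq3−eq2, eq3−eq1 (x²,y² cancel):
  47.400·x + 5.554·y = 481.695364
  -21.162·x + 113.562·y = -4294.976971
det = 47.400·113.562 − 5.554·-21.162 = 5500.372548
x = (481.695364·113.562 − 5.554·-4294.976971) / 5500.372548 = 14.282049
y = (47.400·-4294.976971 − 481.695364·-21.162) / 5500.372548 = -35.159122
|P − Q| = √((14.282049 − -12.562)² + (-35.159122 − -29.184)²) = 27.501001

27.501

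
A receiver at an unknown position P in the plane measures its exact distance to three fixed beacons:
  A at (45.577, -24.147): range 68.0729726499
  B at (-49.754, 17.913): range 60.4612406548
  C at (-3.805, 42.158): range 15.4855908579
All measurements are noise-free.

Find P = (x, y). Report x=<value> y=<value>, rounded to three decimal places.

x=8.765 y=33.114

eq1: (x − 45.577)² + (y + 24.147)² = 68.0729726499²
eq2: (x + 49.754)² + (y − 17.913)² = 60.4612406548²
eq3: (x + 3.805)² + (y − 42.158)² = 15.4855908579²
eq1−eq2, eq1−eq3 (x²,y² cancel):
  -190.662·x + 84.120·y = 1114.363531
  -98.764·x + 132.610·y = 3525.560532
det = -190.662·132.610 − 84.120·-98.764 = -16975.660140
x = (1114.363531·132.610 − 84.120·3525.560532) / -16975.660140 = 8.765162
y = (-190.662·3525.560532 − 1114.363531·-98.764) / -16975.660140 = 33.113965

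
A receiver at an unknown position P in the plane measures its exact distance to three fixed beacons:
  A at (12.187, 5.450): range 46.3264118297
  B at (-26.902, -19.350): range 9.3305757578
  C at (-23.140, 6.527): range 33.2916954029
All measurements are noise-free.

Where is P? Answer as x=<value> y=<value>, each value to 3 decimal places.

eq1: (x − 12.187)² + (y − 5.450)² = 46.3264118297²
eq2: (x + 26.902)² + (y + 19.350)² = 9.3305757578²
eq3: (x + 23.140)² + (y − 6.527)² = 33.2916954029²
eq2−eq1, eq2−eq3 (x²,y² cancel):
  78.178·x + 49.600·y = -2978.991424
  7.524·x + 51.754·y = -1541.356114
det = 78.178·51.754 − 49.600·7.524 = 3672.833812
x = (-2978.991424·51.754 − 49.600·-1541.356114) / 3672.833812 = -21.161714
y = (78.178·-1541.356114 − -2978.991424·7.524) / 3672.833812 = -26.705866

x=-21.162 y=-26.706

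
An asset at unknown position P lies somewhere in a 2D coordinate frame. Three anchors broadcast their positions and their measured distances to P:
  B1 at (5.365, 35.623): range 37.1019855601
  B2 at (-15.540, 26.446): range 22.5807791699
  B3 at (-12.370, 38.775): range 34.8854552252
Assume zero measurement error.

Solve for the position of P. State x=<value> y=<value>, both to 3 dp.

eq1: (x − 5.365)² + (y − 35.623)² = 37.1019855601²
eq2: (x + 15.540)² + (y − 26.446)² = 22.5807791699²
eq3: (x + 12.370)² + (y − 38.775)² = 34.8854552252²
eq2−eq3, eq2−eq1 (x²,y² cancel):
  6.340·x + 24.658·y = 8.531611
  41.810·x + 18.354·y = -509.766907
det = 6.340·18.354 − 24.658·41.810 = -914.586620
x = (8.531611·18.354 − 24.658·-509.766907) / -914.586620 = -13.914944
y = (6.340·-509.766907 − 8.531611·41.810) / -914.586620 = 3.923771

x=-13.915 y=3.924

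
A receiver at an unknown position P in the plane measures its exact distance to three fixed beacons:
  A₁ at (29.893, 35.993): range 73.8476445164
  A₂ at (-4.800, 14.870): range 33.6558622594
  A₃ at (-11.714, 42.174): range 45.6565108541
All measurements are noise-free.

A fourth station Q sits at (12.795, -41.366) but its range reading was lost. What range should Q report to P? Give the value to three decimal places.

67.021

eq1: (x − 29.893)² + (y − 35.993)² = 73.8476445164²
eq2: (x + 4.800)² + (y − 14.870)² = 33.6558622594²
eq3: (x + 11.714)² + (y − 42.174)² = 45.6565108541²
eq3−eq2, eq3−eq1 (x²,y² cancel):
  13.828·x − 54.608·y = -719.907253
  83.214·x − 12.362·y = -3095.734191
det = 13.828·-12.362 − -54.608·83.214 = 4373.208376
x = (-719.907253·-12.362 − -54.608·-3095.734191) / 4373.208376 = -36.621250
y = (13.828·-3095.734191 − -719.907253·83.214) / 4373.208376 = 3.909841
|P − Q| = √((-36.621250 − 12.795)² + (3.909841 − -41.366)²) = 67.021397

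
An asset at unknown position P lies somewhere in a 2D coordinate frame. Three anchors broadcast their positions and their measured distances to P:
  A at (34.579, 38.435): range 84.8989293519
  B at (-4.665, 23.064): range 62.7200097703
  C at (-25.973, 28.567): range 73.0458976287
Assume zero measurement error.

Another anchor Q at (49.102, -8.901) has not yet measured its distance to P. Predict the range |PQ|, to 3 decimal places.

57.198

eq1: (x − 34.579)² + (y − 38.435)² = 84.8989293519²
eq2: (x + 4.665)² + (y − 23.064)² = 62.7200097703²
eq3: (x + 25.973)² + (y − 28.567)² = 73.0458976287²
eq1−eq2, eq1−eq3 (x²,y² cancel):
  -78.488·x − 30.742·y = 1154.782435
  -121.104·x − 19.736·y = 689.838797
det = -78.488·-19.736 − -30.742·-121.104 = -2173.940000
x = (1154.782435·-19.736 − -30.742·689.838797) / -2173.940000 = 0.728521
y = (-78.488·689.838797 − 1154.782435·-121.104) / -2173.940000 = -39.423675
|P − Q| = √((0.728521 − 49.102)² + (-39.423675 − -8.901)²) = 57.198139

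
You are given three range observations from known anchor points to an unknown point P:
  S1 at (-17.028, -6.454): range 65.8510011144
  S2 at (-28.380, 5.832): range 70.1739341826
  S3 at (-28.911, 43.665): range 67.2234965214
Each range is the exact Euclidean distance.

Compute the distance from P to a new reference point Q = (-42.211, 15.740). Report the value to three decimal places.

eq1: (x + 17.028)² + (y + 6.454)² = 65.8510011144²
eq2: (x + 28.380)² + (y − 5.832)² = 70.1739341826²
eq3: (x + 28.911)² + (y − 43.665)² = 67.2234965214²
eq2−eq1, eq2−eq3 (x²,y² cancel):
  22.704·x − 24.572·y = 80.196967
  -1.062·x + 75.666·y = 2308.424076
det = 22.704·75.666 − -24.572·-1.062 = 1691.825400
x = (80.196967·75.666 − -24.572·2308.424076) / 1691.825400 = 37.114220
y = (22.704·2308.424076 − 80.196967·-1.062) / 1691.825400 = 31.028988
|P − Q| = √((37.114220 − -42.211)² + (31.028988 − 15.740)²) = 80.785170

80.785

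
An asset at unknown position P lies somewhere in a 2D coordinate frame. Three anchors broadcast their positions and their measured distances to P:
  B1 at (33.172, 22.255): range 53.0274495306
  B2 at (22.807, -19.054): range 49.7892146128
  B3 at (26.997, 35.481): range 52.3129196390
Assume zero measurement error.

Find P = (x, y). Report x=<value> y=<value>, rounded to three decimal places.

x=-18.214 y=9.164

eq1: (x − 33.172)² + (y − 22.255)² = 53.0274495306²
eq2: (x − 22.807)² + (y + 19.054)² = 49.7892146128²
eq3: (x − 26.997)² + (y − 35.481)² = 52.3129196390²
eq2−eq3, eq2−eq1 (x²,y² cancel):
  8.380·x + 109.070·y = 846.849536
  20.730·x + 82.618·y = 379.507932
det = 8.380·82.618 − 109.070·20.730 = -1568.682260
x = (846.849536·82.618 − 109.070·379.507932) / -1568.682260 = -18.214068
y = (8.380·379.507932 − 846.849536·20.730) / -1568.682260 = 9.163688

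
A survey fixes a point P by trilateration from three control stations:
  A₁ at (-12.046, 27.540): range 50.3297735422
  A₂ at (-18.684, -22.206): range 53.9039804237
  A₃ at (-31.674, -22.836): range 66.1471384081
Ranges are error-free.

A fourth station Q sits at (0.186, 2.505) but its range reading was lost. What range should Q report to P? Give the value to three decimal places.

eq1: (x + 12.046)² + (y − 27.540)² = 50.3297735422²
eq2: (x + 18.684)² + (y + 22.206)² = 53.9039804237²
eq3: (x + 31.674)² + (y + 22.836)² = 66.1471384081²
eq3−eq2, eq3−eq1 (x²,y² cancel):
  25.980·x + 1.260·y = 787.277934
  39.256·x + 100.752·y = 1221.190359
det = 25.980·100.752 − 1.260·39.256 = 2568.074400
x = (787.277934·100.752 − 1.260·1221.190359) / 2568.074400 = 30.287723
y = (25.980·1221.190359 − 787.277934·39.256) / 2568.074400 = 0.319750
|P − Q| = √((30.287723 − 0.186)² + (0.319750 − 2.505)²) = 30.180939

30.181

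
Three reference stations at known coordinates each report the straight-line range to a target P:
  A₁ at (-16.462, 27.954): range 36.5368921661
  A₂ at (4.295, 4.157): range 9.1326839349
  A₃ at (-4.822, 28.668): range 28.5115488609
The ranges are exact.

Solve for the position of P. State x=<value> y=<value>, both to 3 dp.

x=13.120 y=6.509

eq1: (x + 16.462)² + (y − 27.954)² = 36.5368921661²
eq2: (x − 4.295)² + (y − 4.157)² = 9.1326839349²
eq3: (x + 4.822)² + (y − 28.668)² = 28.5115488609²
eq3−eq2, eq3−eq1 (x²,y² cancel):
  18.234·x − 49.022·y = -79.875731
  -23.280·x − 1.428·y = -314.718419
det = 18.234·-1.428 − -49.022·-23.280 = -1167.270312
x = (-79.875731·-1.428 − -49.022·-314.718419) / -1167.270312 = 13.119552
y = (18.234·-314.718419 − -79.875731·-23.280) / -1167.270312 = 6.509274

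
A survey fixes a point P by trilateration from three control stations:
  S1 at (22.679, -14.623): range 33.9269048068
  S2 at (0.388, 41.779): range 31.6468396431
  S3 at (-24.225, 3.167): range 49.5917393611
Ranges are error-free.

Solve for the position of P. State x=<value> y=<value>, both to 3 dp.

eq1: (x − 22.679)² + (y + 14.623)² = 33.9269048068²
eq2: (x − 0.388)² + (y − 41.779)² = 31.6468396431²
eq3: (x + 24.225)² + (y − 3.167)² = 49.5917393611²
eq1−eq2, eq1−eq3 (x²,y² cancel):
  -44.582·x + 112.804·y = 1166.978625
  -93.808·x + 35.580·y = -1439.594399
det = -44.582·35.580 − 112.804·-93.808 = 8995.690072
x = (1166.978625·35.580 − 112.804·-1439.594399) / 8995.690072 = 22.667867
y = (-44.582·-1439.594399 − 1166.978625·-93.808) / 8995.690072 = 19.303903

x=22.668 y=19.304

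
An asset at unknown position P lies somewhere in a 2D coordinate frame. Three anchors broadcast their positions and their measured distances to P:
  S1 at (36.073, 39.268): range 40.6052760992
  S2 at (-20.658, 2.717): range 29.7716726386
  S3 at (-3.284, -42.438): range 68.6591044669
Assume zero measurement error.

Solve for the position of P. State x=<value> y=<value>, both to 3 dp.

eq1: (x − 36.073)² + (y − 39.268)² = 40.6052760992²
eq2: (x + 20.658)² + (y − 2.717)² = 29.7716726386²
eq3: (x + 3.284)² + (y + 42.438)² = 68.6591044669²
eq3−eq2, eq3−eq1 (x²,y² cancel):
  -34.748·x + 90.310·y = 2450.086687
  78.714·x + 163.412·y = 4096.752832
det = -34.748·163.412 − 90.310·78.714 = -12786.901516
x = (2450.086687·163.412 − 90.310·4096.752832) / -12786.901516 = -2.377106
y = (-34.748·4096.752832 − 2450.086687·78.714) / -12786.901516 = 26.215115

x=-2.377 y=26.215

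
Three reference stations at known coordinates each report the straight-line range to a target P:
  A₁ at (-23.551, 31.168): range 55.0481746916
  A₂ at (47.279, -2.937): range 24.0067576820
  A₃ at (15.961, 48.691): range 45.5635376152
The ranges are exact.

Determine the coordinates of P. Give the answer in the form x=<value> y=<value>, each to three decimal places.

eq1: (x + 23.551)² + (y − 31.168)² = 55.0481746916²
eq2: (x − 47.279)² + (y + 2.937)² = 24.0067576820²
eq3: (x − 15.961)² + (y − 48.691)² = 45.5635376152²
eq3−eq1, eq3−eq2 (x²,y² cancel):
  -79.024·x − 35.046·y = -2053.738754
  62.636·x − 103.256·y = 1118.074354
det = -79.024·-103.256 − -35.046·62.636 = 10354.843400
x = (-2053.738754·-103.256 − -35.046·1118.074354) / 10354.843400 = 24.263513
y = (-79.024·1118.074354 − -2053.738754·62.636) / 10354.843400 = 3.890283

x=24.264 y=3.890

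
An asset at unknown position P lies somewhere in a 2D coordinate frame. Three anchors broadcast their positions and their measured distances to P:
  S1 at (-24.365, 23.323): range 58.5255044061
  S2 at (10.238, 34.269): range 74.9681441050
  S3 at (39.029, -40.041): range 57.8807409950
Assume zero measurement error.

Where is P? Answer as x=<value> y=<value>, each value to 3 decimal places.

eq1: (x + 24.365)² + (y − 23.323)² = 58.5255044061²
eq2: (x − 10.238)² + (y − 34.269)² = 74.9681441050²
eq3: (x − 39.029)² + (y + 40.041)² = 57.8807409950²
eq1−eq2, eq1−eq3 (x²,y² cancel):
  69.206·x + 21.892·y = -2053.422514
  126.788·x − 126.728·y = 2063.983456
det = 69.206·-126.728 − 21.892·126.788 = -11545.980864
x = (-2053.422514·-126.728 − 21.892·2063.983456) / -11545.980864 = -18.624784
y = (69.206·2063.983456 − -2053.422514·126.788) / -11545.980864 = -34.920322

x=-18.625 y=-34.920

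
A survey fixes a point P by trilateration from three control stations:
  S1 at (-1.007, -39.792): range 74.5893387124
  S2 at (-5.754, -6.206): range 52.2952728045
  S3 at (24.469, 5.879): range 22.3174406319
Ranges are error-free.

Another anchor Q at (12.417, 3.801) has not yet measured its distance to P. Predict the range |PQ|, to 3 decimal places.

31.839

eq1: (x + 1.007)² + (y + 39.792)² = 74.5893387124²
eq2: (x + 5.754)² + (y + 6.206)² = 52.2952728045²
eq3: (x − 24.469)² + (y − 5.879)² = 22.3174406319²
eq1−eq2, eq1−eq3 (x²,y² cancel):
  -9.494·x + 67.172·y = 1315.979531
  50.952·x + 91.342·y = 4114.378582
det = -9.494·91.342 − 67.172·50.952 = -4289.748692
x = (1315.979531·91.342 − 67.172·4114.378582) / -4289.748692 = 36.404658
y = (-9.494·4114.378582 − 1315.979531·50.952) / -4289.748692 = 24.736577
|P − Q| = √((36.404658 − 12.417)² + (24.736577 − 3.801)²) = 31.838752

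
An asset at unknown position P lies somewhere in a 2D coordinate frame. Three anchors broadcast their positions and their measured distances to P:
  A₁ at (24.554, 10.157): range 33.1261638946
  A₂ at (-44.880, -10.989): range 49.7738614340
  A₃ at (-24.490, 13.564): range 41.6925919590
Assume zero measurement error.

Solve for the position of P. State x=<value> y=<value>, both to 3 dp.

eq1: (x − 24.554)² + (y − 10.157)² = 33.1261638946²
eq2: (x + 44.880)² + (y + 10.989)² = 49.7738614340²
eq3: (x + 24.490)² + (y − 13.564)² = 41.6925919590²
eq1−eq3, eq1−eq2 (x²,y² cancel):
  -98.088·x + 6.814·y = -563.250859
  -138.868·x − 42.292·y = 48.814408
det = -98.088·-42.292 − 6.814·-138.868 = 5094.584248
x = (-563.250859·-42.292 − 6.814·48.814408) / 5094.584248 = 4.610461
y = (-98.088·48.814408 − -563.250859·-138.868) / 5094.584248 = -16.292915

x=4.610 y=-16.293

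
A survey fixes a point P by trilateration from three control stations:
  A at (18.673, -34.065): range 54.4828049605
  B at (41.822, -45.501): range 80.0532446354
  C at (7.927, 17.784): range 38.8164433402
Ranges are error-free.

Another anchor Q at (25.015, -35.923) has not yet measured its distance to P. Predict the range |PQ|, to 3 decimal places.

60.748

eq1: (x − 18.673)² + (y + 34.065)² = 54.4828049605²
eq2: (x − 41.822)² + (y + 45.501)² = 80.0532446354²
eq3: (x − 7.927)² + (y − 17.784)² = 38.8164433402²
eq2−eq3, eq2−eq1 (x²,y² cancel):
  -67.790·x + 126.570·y = 1461.493003
  -46.298·x + 22.872·y = 1129.830409
det = -67.790·22.872 − 126.570·-46.298 = 4309.444980
x = (1461.493003·22.872 − 126.570·1129.830409) / 4309.444980 = -25.426793
y = (-67.790·1129.830409 − 1461.493003·-46.298) / 4309.444980 = -2.071497
|P − Q| = √((-25.426793 − 25.015)² + (-2.071497 − -35.923)²) = 60.747830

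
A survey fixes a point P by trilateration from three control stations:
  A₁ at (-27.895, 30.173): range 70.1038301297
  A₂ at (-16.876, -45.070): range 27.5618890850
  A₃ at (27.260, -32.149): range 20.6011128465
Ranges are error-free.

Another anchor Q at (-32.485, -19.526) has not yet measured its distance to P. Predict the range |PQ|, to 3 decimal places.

eq1: (x + 27.895)² + (y − 30.173)² = 70.1038301297²
eq2: (x + 16.876)² + (y + 45.070)² = 27.5618890850²
eq3: (x − 27.260)² + (y + 32.149)² = 20.6011128465²
eq2−eq1, eq2−eq3 (x²,y² cancel):
  -22.038·x + 150.486·y = -4782.452591
  88.272·x + 25.842·y = -204.186596
det = -22.038·25.842 − 150.486·88.272 = -13853.206188
x = (-4782.452591·25.842 − 150.486·-204.186596) / -13853.206188 = 6.703208
y = (-22.038·-204.186596 − -4782.452591·88.272) / -13853.206188 = -30.798395
|P − Q| = √((6.703208 − -32.485)² + (-30.798395 − -19.526)²) = 40.777230

40.777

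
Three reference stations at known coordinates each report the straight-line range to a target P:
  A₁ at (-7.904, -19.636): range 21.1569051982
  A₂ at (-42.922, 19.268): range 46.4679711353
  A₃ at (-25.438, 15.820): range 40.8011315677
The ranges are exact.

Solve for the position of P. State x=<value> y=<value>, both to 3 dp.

x=-28.402 y=-24.873

eq1: (x + 7.904)² + (y + 19.636)² = 21.1569051982²
eq2: (x + 42.922)² + (y − 19.268)² = 46.4679711353²
eq3: (x + 25.438)² + (y − 15.820)² = 40.8011315677²
eq2−eq1, eq2−eq3 (x²,y² cancel):
  70.036·x − 77.808·y = -53.850492
  34.968·x − 6.896·y = -821.649660
det = 70.036·-6.896 − -77.808·34.968 = 2237.821888
x = (-53.850492·-6.896 − -77.808·-821.649660) / 2237.821888 = -28.402423
y = (70.036·-821.649660 − -53.850492·34.968) / 2237.821888 = -24.873298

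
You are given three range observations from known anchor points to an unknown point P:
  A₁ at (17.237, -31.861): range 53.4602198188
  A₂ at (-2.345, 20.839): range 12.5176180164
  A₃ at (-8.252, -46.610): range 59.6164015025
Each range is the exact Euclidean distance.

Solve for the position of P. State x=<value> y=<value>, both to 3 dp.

x=-12.013 y=12.888

eq1: (x − 17.237)² + (y + 31.861)² = 53.4602198188²
eq2: (x + 2.345)² + (y − 20.839)² = 12.5176180164²
eq3: (x + 8.252)² + (y + 46.610)² = 59.6164015025²
eq1−eq2, eq1−eq3 (x²,y² cancel):
  -39.164·x + 105.400·y = 1828.829798
  -50.978·x − 29.498·y = 232.229889
det = -39.164·-29.498 − 105.400·-50.978 = 6528.340872
x = (1828.829798·-29.498 − 105.400·232.229889) / 6528.340872 = -12.012830
y = (-39.164·232.229889 − 1828.829798·-50.978) / 6528.340872 = 12.887659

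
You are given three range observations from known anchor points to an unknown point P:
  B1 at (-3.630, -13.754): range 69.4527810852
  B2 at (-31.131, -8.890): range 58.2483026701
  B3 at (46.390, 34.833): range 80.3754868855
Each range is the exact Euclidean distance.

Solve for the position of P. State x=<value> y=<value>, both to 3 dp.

eq1: (x + 3.630)² + (y + 13.754)² = 69.4527810852²
eq2: (x + 31.131)² + (y + 8.890)² = 58.2483026701²
eq3: (x − 46.390)² + (y − 34.833)² = 80.3754868855²
eq1−eq2, eq1−eq3 (x²,y² cancel):
  -55.002·x + 9.728·y = 2276.645882
  100.040·x + 97.174·y = 1526.490481
det = -55.002·97.174 − 9.728·100.040 = -6317.953468
x = (2276.645882·97.174 − 9.728·1526.490481) / -6317.953468 = -32.665813
y = (-55.002·1526.490481 − 2276.645882·100.040) / -6317.953468 = 49.338078

x=-32.666 y=49.338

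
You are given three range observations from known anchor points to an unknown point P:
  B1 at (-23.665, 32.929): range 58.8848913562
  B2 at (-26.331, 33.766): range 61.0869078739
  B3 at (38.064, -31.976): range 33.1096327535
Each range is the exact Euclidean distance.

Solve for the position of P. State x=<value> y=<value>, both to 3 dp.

eq1: (x + 23.665)² + (y − 32.929)² = 58.8848913562²
eq2: (x + 26.331)² + (y − 33.766)² = 61.0869078739²
eq3: (x − 38.064)² + (y + 31.976)² = 33.1096327535²
eq2−eq3, eq2−eq1 (x²,y² cancel):
  128.790·x − 131.484·y = 3273.230888
  5.332·x − 1.674·y = 75.066833
det = 128.790·-1.674 − -131.484·5.332 = 485.478228
x = (3273.230888·-1.674 − -131.484·75.066833) / 485.478228 = 9.044070
y = (128.790·75.066833 − 3273.230888·5.332) / 485.478228 = -16.035755

x=9.044 y=-16.036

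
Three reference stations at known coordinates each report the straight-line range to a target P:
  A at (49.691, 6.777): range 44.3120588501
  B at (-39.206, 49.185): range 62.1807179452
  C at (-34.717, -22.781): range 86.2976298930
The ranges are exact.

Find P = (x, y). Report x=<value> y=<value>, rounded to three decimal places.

eq1: (x − 49.691)² + (y − 6.777)² = 44.3120588501²
eq2: (x + 39.206)² + (y − 49.185)² = 62.1807179452²
eq3: (x + 34.717)² + (y + 22.781)² = 86.2976298930²
eq2−eq1, eq2−eq3 (x²,y² cancel):
  177.794·x − 84.816·y = 461.731674
  8.978·x − 143.932·y = -5812.869852
det = 177.794·-143.932 − -84.816·8.978 = -24828.767960
x = (461.731674·-143.932 − -84.816·-5812.869852) / -24828.767960 = 22.533632
y = (177.794·-5812.869852 − 461.731674·8.978) / -24828.767960 = 41.791796

x=22.534 y=41.792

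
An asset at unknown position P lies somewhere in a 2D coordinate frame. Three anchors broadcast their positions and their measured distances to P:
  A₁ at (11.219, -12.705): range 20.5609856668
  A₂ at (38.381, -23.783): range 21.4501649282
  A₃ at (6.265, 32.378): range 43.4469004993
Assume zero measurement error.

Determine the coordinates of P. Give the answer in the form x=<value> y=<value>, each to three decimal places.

x=29.886 y=-4.086

eq1: (x − 11.219)² + (y + 12.705)² = 20.5609856668²
eq2: (x − 38.381)² + (y + 23.783)² = 21.4501649282²
eq3: (x − 6.265)² + (y − 32.378)² = 43.4469004993²
eq1−eq2, eq1−eq3 (x²,y² cancel):
  54.324·x − 22.156·y = 1714.093820
  -9.908·x + 90.166·y = -664.576908
det = 54.324·90.166 − -22.156·-9.908 = 4678.656136
x = (1714.093820·90.166 − -22.156·-664.576908) / 4678.656136 = 29.886492
y = (54.324·-664.576908 − 1714.093820·-9.908) / 4678.656136 = -4.086480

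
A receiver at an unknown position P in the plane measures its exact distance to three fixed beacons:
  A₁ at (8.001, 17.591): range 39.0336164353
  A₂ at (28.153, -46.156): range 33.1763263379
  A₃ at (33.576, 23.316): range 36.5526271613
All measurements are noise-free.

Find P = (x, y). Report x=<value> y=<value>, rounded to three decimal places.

x=31.989 y=-13.202

eq1: (x − 8.001)² + (y − 17.591)² = 39.0336164353²
eq2: (x − 28.153)² + (y + 46.156)² = 33.1763263379²
eq3: (x − 33.576)² + (y − 23.316)² = 36.5526271613²
eq3−eq1, eq3−eq2 (x²,y² cancel):
  -51.150·x − 11.450·y = -1485.053010
  -10.846·x − 138.944·y = 1487.410036
det = -51.150·-138.944 − -11.450·-10.846 = 6982.798900
x = (-1485.053010·-138.944 − -11.450·1487.410036) / 6982.798900 = 31.988613
y = (-51.150·1487.410036 − -1485.053010·-10.846) / 6982.798900 = -13.202143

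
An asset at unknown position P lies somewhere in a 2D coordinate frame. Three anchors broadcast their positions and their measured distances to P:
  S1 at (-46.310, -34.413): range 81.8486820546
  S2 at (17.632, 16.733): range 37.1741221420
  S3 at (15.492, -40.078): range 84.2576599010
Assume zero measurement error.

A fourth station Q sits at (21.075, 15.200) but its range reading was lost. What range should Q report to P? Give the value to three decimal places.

40.839

eq1: (x + 46.310)² + (y + 34.413)² = 81.8486820546²
eq2: (x − 17.632)² + (y − 16.733)² = 37.1741221420²
eq3: (x − 15.492)² + (y + 40.078)² = 84.2576599010²
eq3−eq1, eq3−eq2 (x²,y² cancel):
  -123.604·x + 11.330·y = 1882.769019
  4.280·x + 113.622·y = 4462.070460
det = -123.604·113.622 − 11.330·4.280 = -14092.626088
x = (1882.769019·113.622 − 11.330·4462.070460) / -14092.626088 = -11.592497
y = (-123.604·4462.070460 − 1882.769019·4.280) / -14092.626088 = 39.707859
|P − Q| = √((-11.592497 − 21.075)² + (39.707859 − 15.200)²) = 40.838713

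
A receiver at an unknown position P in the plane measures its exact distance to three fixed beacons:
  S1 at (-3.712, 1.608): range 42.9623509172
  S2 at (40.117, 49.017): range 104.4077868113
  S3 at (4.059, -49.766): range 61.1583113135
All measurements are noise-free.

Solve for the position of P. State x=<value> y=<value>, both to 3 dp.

x=-44.336 y=-12.373

eq1: (x + 3.712)² + (y − 1.608)² = 42.9623509172²
eq2: (x − 40.117)² + (y − 49.017)² = 104.4077868113²
eq3: (x − 4.059)² + (y + 49.766)² = 61.1583113135²
eq1−eq3, eq1−eq2 (x²,y² cancel):
  15.542·x − 102.748·y = 582.190183
  87.658·x + 94.818·y = -5059.546981
det = 15.542·94.818 − -102.748·87.658 = 10480.345540
x = (582.190183·94.818 − -102.748·-5059.546981) / 10480.345540 = -44.335964
y = (15.542·-5059.546981 − 582.190183·87.658) / 10480.345540 = -12.372598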